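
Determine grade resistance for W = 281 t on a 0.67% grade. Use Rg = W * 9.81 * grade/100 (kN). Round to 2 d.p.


Rg = W * 9.81 * grade / 100
Rg = 281 * 9.81 * 0.67 / 100
Rg = 2756.61 * 0.0067
Rg = 18.47 kN

18.47


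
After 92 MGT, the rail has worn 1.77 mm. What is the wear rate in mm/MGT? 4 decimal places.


Wear rate = total wear / cumulative tonnage
Rate = 1.77 / 92
Rate = 0.0192 mm/MGT

0.0192


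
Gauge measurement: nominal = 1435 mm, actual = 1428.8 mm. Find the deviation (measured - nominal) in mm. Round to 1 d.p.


Deviation = measured - nominal
Deviation = 1428.8 - 1435
Deviation = -6.2 mm

-6.2


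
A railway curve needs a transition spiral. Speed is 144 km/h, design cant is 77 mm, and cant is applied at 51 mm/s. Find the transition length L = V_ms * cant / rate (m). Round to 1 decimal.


Convert speed: V = 144 / 3.6 = 40.0 m/s
L = 40.0 * 77 / 51
L = 3080.0 / 51
L = 60.4 m

60.4


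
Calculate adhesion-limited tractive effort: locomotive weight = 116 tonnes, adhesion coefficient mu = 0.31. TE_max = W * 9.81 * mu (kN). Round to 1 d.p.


TE_max = W * g * mu
TE_max = 116 * 9.81 * 0.31
TE_max = 1137.96 * 0.31
TE_max = 352.8 kN

352.8


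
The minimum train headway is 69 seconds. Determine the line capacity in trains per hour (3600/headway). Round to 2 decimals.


Capacity = 3600 / headway
Capacity = 3600 / 69
Capacity = 52.17 trains/hour

52.17


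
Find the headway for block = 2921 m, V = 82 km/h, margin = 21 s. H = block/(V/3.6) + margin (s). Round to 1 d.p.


V = 82 / 3.6 = 22.7778 m/s
Block traversal time = 2921 / 22.7778 = 128.239 s
Headway = 128.239 + 21
Headway = 149.2 s

149.2


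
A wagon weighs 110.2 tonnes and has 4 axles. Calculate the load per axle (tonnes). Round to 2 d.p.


Load per axle = total weight / number of axles
Load = 110.2 / 4
Load = 27.55 tonnes

27.55


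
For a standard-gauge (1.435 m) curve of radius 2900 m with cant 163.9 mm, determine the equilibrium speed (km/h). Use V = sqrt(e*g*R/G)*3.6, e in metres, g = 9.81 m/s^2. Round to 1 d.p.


Convert cant: e = 163.9 mm = 0.1639 m
V_ms = sqrt(0.1639 * 9.81 * 2900 / 1.435)
V_ms = sqrt(3249.331777) = 57.0029 m/s
V = 57.0029 * 3.6 = 205.2 km/h

205.2


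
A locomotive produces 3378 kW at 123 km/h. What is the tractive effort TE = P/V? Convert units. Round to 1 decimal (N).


Convert: P = 3378 kW = 3378000 W
V = 123 / 3.6 = 34.1667 m/s
TE = 3378000 / 34.1667
TE = 98868.3 N

98868.3


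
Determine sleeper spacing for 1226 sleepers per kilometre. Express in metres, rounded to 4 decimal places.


Spacing = 1000 m / number of sleepers
Spacing = 1000 / 1226
Spacing = 0.8157 m

0.8157


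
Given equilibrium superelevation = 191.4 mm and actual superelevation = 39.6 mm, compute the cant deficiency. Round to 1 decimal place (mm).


Cant deficiency = equilibrium cant - actual cant
CD = 191.4 - 39.6
CD = 151.8 mm

151.8


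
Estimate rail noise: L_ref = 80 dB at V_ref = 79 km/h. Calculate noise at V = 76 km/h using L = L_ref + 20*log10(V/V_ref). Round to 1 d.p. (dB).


V/V_ref = 76 / 79 = 0.962025
log10(0.962025) = -0.016813
20 * -0.016813 = -0.3363
L = 80 + -0.3363 = 79.7 dB

79.7


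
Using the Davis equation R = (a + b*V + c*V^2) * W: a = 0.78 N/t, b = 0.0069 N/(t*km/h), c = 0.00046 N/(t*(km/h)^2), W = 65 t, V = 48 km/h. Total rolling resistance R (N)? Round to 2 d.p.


b*V = 0.0069 * 48 = 0.3312
c*V^2 = 0.00046 * 2304 = 1.05984
R_per_t = 0.78 + 0.3312 + 1.05984 = 2.17104 N/t
R_total = 2.17104 * 65 = 141.12 N

141.12


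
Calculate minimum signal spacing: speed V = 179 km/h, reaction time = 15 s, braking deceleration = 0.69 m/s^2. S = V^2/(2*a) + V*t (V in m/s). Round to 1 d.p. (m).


V = 179 / 3.6 = 49.7222 m/s
Braking distance = 49.7222^2 / (2*0.69) = 1791.5213 m
Sighting distance = 49.7222 * 15 = 745.8333 m
S = 1791.5213 + 745.8333 = 2537.4 m

2537.4


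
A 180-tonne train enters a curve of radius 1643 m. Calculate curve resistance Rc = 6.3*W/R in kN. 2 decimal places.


Rc = 6.3 * W / R
Rc = 6.3 * 180 / 1643
Rc = 1134.0 / 1643
Rc = 0.69 kN

0.69


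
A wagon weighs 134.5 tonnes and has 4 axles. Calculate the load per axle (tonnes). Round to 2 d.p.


Load per axle = total weight / number of axles
Load = 134.5 / 4
Load = 33.63 tonnes

33.63


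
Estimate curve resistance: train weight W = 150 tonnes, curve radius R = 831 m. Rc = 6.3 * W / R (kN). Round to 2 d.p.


Rc = 6.3 * W / R
Rc = 6.3 * 150 / 831
Rc = 945.0 / 831
Rc = 1.14 kN

1.14


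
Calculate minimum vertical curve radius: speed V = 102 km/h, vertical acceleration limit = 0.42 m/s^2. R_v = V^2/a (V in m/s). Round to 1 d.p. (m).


Convert speed: V = 102 / 3.6 = 28.3333 m/s
V^2 = 802.7778 m^2/s^2
R_v = 802.7778 / 0.42
R_v = 1911.4 m

1911.4


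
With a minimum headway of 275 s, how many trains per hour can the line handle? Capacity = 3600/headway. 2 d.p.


Capacity = 3600 / headway
Capacity = 3600 / 275
Capacity = 13.09 trains/hour

13.09


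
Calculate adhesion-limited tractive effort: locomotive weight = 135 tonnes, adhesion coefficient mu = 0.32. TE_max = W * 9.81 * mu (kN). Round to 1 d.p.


TE_max = W * g * mu
TE_max = 135 * 9.81 * 0.32
TE_max = 1324.35 * 0.32
TE_max = 423.8 kN

423.8


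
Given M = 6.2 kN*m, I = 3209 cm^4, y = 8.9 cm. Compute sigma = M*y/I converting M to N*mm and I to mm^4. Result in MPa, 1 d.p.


Convert units:
M = 6.2 kN*m = 6200000 N*mm
y = 8.9 cm = 89 mm
I = 3209 cm^4 = 32090000 mm^4
sigma = 6200000 * 89 / 32090000
sigma = 17.2 MPa

17.2


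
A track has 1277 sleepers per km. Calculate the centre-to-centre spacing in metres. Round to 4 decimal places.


Spacing = 1000 m / number of sleepers
Spacing = 1000 / 1277
Spacing = 0.7831 m

0.7831


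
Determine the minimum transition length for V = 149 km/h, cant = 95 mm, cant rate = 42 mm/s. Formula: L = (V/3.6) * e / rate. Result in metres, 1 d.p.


Convert speed: V = 149 / 3.6 = 41.3889 m/s
L = 41.3889 * 95 / 42
L = 3931.9444 / 42
L = 93.6 m

93.6


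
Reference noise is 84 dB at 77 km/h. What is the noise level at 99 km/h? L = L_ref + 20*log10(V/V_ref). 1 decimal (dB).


V/V_ref = 99 / 77 = 1.285714
log10(1.285714) = 0.109144
20 * 0.109144 = 2.1829
L = 84 + 2.1829 = 86.2 dB

86.2


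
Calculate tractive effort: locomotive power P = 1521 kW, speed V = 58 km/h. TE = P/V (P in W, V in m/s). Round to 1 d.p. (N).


Convert: P = 1521 kW = 1521000 W
V = 58 / 3.6 = 16.1111 m/s
TE = 1521000 / 16.1111
TE = 94406.9 N

94406.9


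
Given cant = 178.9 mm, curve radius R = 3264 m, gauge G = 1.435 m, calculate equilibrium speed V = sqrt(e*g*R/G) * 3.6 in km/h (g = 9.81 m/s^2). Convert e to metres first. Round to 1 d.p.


Convert cant: e = 178.9 mm = 0.1789 m
V_ms = sqrt(0.1789 * 9.81 * 3264 / 1.435)
V_ms = sqrt(3991.881098) = 63.1813 m/s
V = 63.1813 * 3.6 = 227.5 km/h

227.5


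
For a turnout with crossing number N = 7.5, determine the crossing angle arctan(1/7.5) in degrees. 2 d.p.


1/N = 1/7.5 = 0.133333
angle = arctan(0.133333) = 0.132552 rad
angle = 0.132552 * 180/pi = 7.59 degrees

7.59


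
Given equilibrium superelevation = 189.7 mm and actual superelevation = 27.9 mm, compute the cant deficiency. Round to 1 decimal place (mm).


Cant deficiency = equilibrium cant - actual cant
CD = 189.7 - 27.9
CD = 161.8 mm

161.8


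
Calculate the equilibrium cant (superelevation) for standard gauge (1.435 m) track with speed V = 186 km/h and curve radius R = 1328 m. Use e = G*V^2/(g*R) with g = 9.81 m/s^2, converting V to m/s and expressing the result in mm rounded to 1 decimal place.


Convert speed: V = 186 / 3.6 = 51.6667 m/s
Apply formula: e = 1.435 * 51.6667^2 / (9.81 * 1328)
e = 1.435 * 2669.4444 / 13027.68
e = 0.29404 m = 294.0 mm

294.0


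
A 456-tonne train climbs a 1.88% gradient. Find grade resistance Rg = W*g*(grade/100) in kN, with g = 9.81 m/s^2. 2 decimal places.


Rg = W * 9.81 * grade / 100
Rg = 456 * 9.81 * 1.88 / 100
Rg = 4473.36 * 0.0188
Rg = 84.10 kN

84.10


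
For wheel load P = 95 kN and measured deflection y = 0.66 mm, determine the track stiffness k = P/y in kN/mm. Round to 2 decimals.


Track stiffness k = P / y
k = 95 / 0.66
k = 143.94 kN/mm

143.94


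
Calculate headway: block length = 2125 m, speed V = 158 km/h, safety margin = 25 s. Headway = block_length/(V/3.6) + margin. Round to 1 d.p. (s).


V = 158 / 3.6 = 43.8889 m/s
Block traversal time = 2125 / 43.8889 = 48.4177 s
Headway = 48.4177 + 25
Headway = 73.4 s

73.4


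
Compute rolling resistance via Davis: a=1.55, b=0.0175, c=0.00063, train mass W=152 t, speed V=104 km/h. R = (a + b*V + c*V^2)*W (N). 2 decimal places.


b*V = 0.0175 * 104 = 1.82
c*V^2 = 0.00063 * 10816 = 6.81408
R_per_t = 1.55 + 1.82 + 6.81408 = 10.18408 N/t
R_total = 10.18408 * 152 = 1547.98 N

1547.98


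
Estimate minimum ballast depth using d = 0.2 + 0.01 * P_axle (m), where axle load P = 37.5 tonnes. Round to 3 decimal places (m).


d = 0.2 + 0.01 * 37.5
d = 0.2 + 0.375
d = 0.575 m

0.575


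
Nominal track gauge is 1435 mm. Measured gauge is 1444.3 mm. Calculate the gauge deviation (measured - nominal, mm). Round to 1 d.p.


Deviation = measured - nominal
Deviation = 1444.3 - 1435
Deviation = 9.3 mm

9.3


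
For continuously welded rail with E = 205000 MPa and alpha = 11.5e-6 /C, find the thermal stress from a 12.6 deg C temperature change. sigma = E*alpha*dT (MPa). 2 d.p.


sigma = E * alpha * dT
sigma = 205000 * 11.5e-6 * 12.6
sigma = 2.3575 * 12.6
sigma = 29.70 MPa

29.70


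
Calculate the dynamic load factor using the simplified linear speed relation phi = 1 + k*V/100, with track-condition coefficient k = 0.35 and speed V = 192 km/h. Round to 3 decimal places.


phi = 1 + k * V / 100
phi = 1 + 0.35 * 192 / 100
phi = 1 + 0.672
phi = 1.672

1.672


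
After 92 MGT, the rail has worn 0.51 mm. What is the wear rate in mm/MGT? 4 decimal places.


Wear rate = total wear / cumulative tonnage
Rate = 0.51 / 92
Rate = 0.0055 mm/MGT

0.0055


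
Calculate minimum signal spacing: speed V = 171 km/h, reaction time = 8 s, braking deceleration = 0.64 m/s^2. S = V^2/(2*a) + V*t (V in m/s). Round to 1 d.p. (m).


V = 171 / 3.6 = 47.5 m/s
Braking distance = 47.5^2 / (2*0.64) = 1762.6953 m
Sighting distance = 47.5 * 8 = 380.0 m
S = 1762.6953 + 380.0 = 2142.7 m

2142.7


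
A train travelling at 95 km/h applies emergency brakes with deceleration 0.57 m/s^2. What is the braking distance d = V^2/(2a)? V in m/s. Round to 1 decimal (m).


Convert speed: V = 95 / 3.6 = 26.3889 m/s
V^2 = 696.3735
d = 696.3735 / (2 * 0.57)
d = 696.3735 / 1.14
d = 610.9 m

610.9


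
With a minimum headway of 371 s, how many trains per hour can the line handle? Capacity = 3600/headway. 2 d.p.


Capacity = 3600 / headway
Capacity = 3600 / 371
Capacity = 9.70 trains/hour

9.70


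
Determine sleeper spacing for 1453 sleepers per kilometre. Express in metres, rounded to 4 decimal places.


Spacing = 1000 m / number of sleepers
Spacing = 1000 / 1453
Spacing = 0.6882 m

0.6882


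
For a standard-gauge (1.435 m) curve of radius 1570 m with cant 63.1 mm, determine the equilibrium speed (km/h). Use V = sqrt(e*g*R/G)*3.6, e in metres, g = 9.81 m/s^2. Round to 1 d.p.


Convert cant: e = 63.1 mm = 0.0631 m
V_ms = sqrt(0.0631 * 9.81 * 1570 / 1.435)
V_ms = sqrt(677.245484) = 26.0239 m/s
V = 26.0239 * 3.6 = 93.7 km/h

93.7


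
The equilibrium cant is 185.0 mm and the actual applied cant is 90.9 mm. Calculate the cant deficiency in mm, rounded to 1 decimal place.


Cant deficiency = equilibrium cant - actual cant
CD = 185.0 - 90.9
CD = 94.1 mm

94.1


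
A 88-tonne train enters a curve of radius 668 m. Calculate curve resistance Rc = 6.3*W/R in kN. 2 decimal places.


Rc = 6.3 * W / R
Rc = 6.3 * 88 / 668
Rc = 554.4 / 668
Rc = 0.83 kN

0.83


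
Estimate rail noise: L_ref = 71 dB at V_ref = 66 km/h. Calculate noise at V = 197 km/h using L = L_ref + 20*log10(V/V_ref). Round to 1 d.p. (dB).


V/V_ref = 197 / 66 = 2.984848
log10(2.984848) = 0.474922
20 * 0.474922 = 9.4984
L = 71 + 9.4984 = 80.5 dB

80.5


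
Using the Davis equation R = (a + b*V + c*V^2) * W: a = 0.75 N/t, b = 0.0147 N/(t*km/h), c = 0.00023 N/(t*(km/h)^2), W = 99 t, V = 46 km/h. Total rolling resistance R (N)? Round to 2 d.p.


b*V = 0.0147 * 46 = 0.6762
c*V^2 = 0.00023 * 2116 = 0.48668
R_per_t = 0.75 + 0.6762 + 0.48668 = 1.91288 N/t
R_total = 1.91288 * 99 = 189.38 N

189.38


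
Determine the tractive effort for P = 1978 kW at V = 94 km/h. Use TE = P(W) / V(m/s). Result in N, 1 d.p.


Convert: P = 1978 kW = 1978000 W
V = 94 / 3.6 = 26.1111 m/s
TE = 1978000 / 26.1111
TE = 75753.2 N

75753.2


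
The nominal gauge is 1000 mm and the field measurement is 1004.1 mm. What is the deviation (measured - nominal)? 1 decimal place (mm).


Deviation = measured - nominal
Deviation = 1004.1 - 1000
Deviation = 4.1 mm

4.1


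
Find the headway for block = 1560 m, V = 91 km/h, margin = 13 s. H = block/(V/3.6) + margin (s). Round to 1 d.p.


V = 91 / 3.6 = 25.2778 m/s
Block traversal time = 1560 / 25.2778 = 61.7143 s
Headway = 61.7143 + 13
Headway = 74.7 s

74.7


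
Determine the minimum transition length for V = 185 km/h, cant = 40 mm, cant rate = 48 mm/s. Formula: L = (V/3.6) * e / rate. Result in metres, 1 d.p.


Convert speed: V = 185 / 3.6 = 51.3889 m/s
L = 51.3889 * 40 / 48
L = 2055.5556 / 48
L = 42.8 m

42.8


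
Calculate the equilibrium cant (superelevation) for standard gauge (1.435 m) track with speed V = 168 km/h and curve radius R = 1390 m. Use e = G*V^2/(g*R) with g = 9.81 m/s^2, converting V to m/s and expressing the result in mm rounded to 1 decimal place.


Convert speed: V = 168 / 3.6 = 46.6667 m/s
Apply formula: e = 1.435 * 46.6667^2 / (9.81 * 1390)
e = 1.435 * 2177.7778 / 13635.9
e = 0.229183 m = 229.2 mm

229.2


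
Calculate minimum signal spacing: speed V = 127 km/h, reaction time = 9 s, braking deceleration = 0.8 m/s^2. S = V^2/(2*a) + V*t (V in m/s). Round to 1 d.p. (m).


V = 127 / 3.6 = 35.2778 m/s
Braking distance = 35.2778^2 / (2*0.8) = 777.826 m
Sighting distance = 35.2778 * 9 = 317.5 m
S = 777.826 + 317.5 = 1095.3 m

1095.3


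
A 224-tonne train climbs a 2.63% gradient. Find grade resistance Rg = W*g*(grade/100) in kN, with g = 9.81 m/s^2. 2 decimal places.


Rg = W * 9.81 * grade / 100
Rg = 224 * 9.81 * 2.63 / 100
Rg = 2197.44 * 0.0263
Rg = 57.79 kN

57.79


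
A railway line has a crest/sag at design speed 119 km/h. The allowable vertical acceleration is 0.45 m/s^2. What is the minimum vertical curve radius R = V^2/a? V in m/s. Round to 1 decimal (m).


Convert speed: V = 119 / 3.6 = 33.0556 m/s
V^2 = 1092.6698 m^2/s^2
R_v = 1092.6698 / 0.45
R_v = 2428.2 m

2428.2


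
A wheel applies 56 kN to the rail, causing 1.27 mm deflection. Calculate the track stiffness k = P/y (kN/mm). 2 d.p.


Track stiffness k = P / y
k = 56 / 1.27
k = 44.09 kN/mm

44.09


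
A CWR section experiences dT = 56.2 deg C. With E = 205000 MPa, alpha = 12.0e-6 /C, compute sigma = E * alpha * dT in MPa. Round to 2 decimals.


sigma = E * alpha * dT
sigma = 205000 * 12.0e-6 * 56.2
sigma = 2.46 * 56.2
sigma = 138.25 MPa

138.25


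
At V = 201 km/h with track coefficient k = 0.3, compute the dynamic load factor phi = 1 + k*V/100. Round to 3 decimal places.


phi = 1 + k * V / 100
phi = 1 + 0.3 * 201 / 100
phi = 1 + 0.603
phi = 1.603

1.603


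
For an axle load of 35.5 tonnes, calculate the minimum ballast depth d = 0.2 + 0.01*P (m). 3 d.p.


d = 0.2 + 0.01 * 35.5
d = 0.2 + 0.355
d = 0.555 m

0.555


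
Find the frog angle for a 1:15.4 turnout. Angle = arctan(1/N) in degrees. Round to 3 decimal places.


1/N = 1/15.4 = 0.064935
angle = arctan(0.064935) = 0.064844 rad
angle = 0.064844 * 180/pi = 3.715 degrees

3.715


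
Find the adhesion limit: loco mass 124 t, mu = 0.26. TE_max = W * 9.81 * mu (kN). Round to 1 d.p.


TE_max = W * g * mu
TE_max = 124 * 9.81 * 0.26
TE_max = 1216.44 * 0.26
TE_max = 316.3 kN

316.3


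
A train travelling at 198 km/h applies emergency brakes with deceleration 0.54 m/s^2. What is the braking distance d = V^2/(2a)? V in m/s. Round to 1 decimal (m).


Convert speed: V = 198 / 3.6 = 55.0 m/s
V^2 = 3025.0
d = 3025.0 / (2 * 0.54)
d = 3025.0 / 1.08
d = 2800.9 m

2800.9


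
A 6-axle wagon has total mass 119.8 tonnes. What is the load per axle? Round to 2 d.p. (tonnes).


Load per axle = total weight / number of axles
Load = 119.8 / 6
Load = 19.97 tonnes

19.97


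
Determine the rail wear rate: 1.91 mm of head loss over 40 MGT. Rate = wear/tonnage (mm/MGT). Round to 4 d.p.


Wear rate = total wear / cumulative tonnage
Rate = 1.91 / 40
Rate = 0.0478 mm/MGT

0.0478


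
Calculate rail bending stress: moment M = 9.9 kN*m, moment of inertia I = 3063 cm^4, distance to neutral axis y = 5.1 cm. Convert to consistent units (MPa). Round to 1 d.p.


Convert units:
M = 9.9 kN*m = 9900000 N*mm
y = 5.1 cm = 51 mm
I = 3063 cm^4 = 30630000 mm^4
sigma = 9900000 * 51 / 30630000
sigma = 16.5 MPa

16.5


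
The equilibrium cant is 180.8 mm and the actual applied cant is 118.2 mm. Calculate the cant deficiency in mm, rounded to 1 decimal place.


Cant deficiency = equilibrium cant - actual cant
CD = 180.8 - 118.2
CD = 62.6 mm

62.6


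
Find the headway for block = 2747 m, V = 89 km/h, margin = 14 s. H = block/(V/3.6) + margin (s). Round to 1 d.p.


V = 89 / 3.6 = 24.7222 m/s
Block traversal time = 2747 / 24.7222 = 111.1146 s
Headway = 111.1146 + 14
Headway = 125.1 s

125.1


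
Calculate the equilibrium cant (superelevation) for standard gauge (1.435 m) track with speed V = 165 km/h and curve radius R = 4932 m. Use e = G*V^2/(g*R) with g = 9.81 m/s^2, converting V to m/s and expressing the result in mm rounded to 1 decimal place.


Convert speed: V = 165 / 3.6 = 45.8333 m/s
Apply formula: e = 1.435 * 45.8333^2 / (9.81 * 4932)
e = 1.435 * 2100.6944 / 48382.92
e = 0.062305 m = 62.3 mm

62.3


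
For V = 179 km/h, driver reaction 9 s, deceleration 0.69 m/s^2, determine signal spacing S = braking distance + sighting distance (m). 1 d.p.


V = 179 / 3.6 = 49.7222 m/s
Braking distance = 49.7222^2 / (2*0.69) = 1791.5213 m
Sighting distance = 49.7222 * 9 = 447.5 m
S = 1791.5213 + 447.5 = 2239.0 m

2239.0


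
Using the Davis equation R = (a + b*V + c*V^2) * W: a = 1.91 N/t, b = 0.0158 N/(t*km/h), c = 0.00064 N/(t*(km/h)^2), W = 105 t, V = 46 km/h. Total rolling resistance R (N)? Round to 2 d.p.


b*V = 0.0158 * 46 = 0.7268
c*V^2 = 0.00064 * 2116 = 1.35424
R_per_t = 1.91 + 0.7268 + 1.35424 = 3.99104 N/t
R_total = 3.99104 * 105 = 419.06 N

419.06


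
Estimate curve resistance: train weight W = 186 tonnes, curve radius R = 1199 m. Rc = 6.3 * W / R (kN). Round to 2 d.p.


Rc = 6.3 * W / R
Rc = 6.3 * 186 / 1199
Rc = 1171.8 / 1199
Rc = 0.98 kN

0.98


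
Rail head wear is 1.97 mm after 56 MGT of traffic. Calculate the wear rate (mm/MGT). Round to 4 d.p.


Wear rate = total wear / cumulative tonnage
Rate = 1.97 / 56
Rate = 0.0352 mm/MGT

0.0352


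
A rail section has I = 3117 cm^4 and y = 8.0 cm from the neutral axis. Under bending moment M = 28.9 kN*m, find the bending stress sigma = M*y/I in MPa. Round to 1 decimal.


Convert units:
M = 28.9 kN*m = 28900000 N*mm
y = 8.0 cm = 80 mm
I = 3117 cm^4 = 31170000 mm^4
sigma = 28900000 * 80 / 31170000
sigma = 74.2 MPa

74.2


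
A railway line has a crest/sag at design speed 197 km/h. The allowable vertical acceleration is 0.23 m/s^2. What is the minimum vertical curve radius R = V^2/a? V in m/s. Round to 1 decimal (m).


Convert speed: V = 197 / 3.6 = 54.7222 m/s
V^2 = 2994.5216 m^2/s^2
R_v = 2994.5216 / 0.23
R_v = 13019.7 m

13019.7


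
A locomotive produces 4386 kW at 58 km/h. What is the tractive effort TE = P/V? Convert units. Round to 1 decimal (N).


Convert: P = 4386 kW = 4386000 W
V = 58 / 3.6 = 16.1111 m/s
TE = 4386000 / 16.1111
TE = 272234.5 N

272234.5


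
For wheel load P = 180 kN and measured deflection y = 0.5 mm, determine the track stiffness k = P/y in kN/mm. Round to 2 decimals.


Track stiffness k = P / y
k = 180 / 0.5
k = 360.00 kN/mm

360.00


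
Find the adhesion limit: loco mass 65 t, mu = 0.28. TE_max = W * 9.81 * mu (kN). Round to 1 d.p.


TE_max = W * g * mu
TE_max = 65 * 9.81 * 0.28
TE_max = 637.65 * 0.28
TE_max = 178.5 kN

178.5


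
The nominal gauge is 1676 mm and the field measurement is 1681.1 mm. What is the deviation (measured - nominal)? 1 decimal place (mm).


Deviation = measured - nominal
Deviation = 1681.1 - 1676
Deviation = 5.1 mm

5.1


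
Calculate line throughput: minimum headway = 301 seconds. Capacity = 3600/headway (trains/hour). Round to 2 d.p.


Capacity = 3600 / headway
Capacity = 3600 / 301
Capacity = 11.96 trains/hour

11.96


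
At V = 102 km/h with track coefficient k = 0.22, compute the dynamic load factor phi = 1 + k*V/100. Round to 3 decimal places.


phi = 1 + k * V / 100
phi = 1 + 0.22 * 102 / 100
phi = 1 + 0.2244
phi = 1.224

1.224


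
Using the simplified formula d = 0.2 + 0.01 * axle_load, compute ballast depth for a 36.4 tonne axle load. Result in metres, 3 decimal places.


d = 0.2 + 0.01 * 36.4
d = 0.2 + 0.364
d = 0.564 m

0.564


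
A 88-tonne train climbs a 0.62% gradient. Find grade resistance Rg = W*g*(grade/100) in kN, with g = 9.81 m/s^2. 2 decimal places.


Rg = W * 9.81 * grade / 100
Rg = 88 * 9.81 * 0.62 / 100
Rg = 863.28 * 0.0062
Rg = 5.35 kN

5.35


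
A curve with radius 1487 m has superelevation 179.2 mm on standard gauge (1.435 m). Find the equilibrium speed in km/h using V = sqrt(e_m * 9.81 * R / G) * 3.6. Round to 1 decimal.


Convert cant: e = 179.2 mm = 0.1792 m
V_ms = sqrt(0.1792 * 9.81 * 1487 / 1.435)
V_ms = sqrt(1821.65479) = 42.6808 m/s
V = 42.6808 * 3.6 = 153.7 km/h

153.7


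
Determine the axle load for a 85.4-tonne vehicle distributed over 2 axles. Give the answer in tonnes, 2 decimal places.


Load per axle = total weight / number of axles
Load = 85.4 / 2
Load = 42.70 tonnes

42.70


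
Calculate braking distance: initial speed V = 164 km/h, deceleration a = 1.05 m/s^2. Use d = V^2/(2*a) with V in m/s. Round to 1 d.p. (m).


Convert speed: V = 164 / 3.6 = 45.5556 m/s
V^2 = 2075.3086
d = 2075.3086 / (2 * 1.05)
d = 2075.3086 / 2.1
d = 988.2 m

988.2


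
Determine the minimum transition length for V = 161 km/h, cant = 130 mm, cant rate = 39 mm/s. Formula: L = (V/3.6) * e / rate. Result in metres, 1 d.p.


Convert speed: V = 161 / 3.6 = 44.7222 m/s
L = 44.7222 * 130 / 39
L = 5813.8889 / 39
L = 149.1 m

149.1


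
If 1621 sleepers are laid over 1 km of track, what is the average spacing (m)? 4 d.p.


Spacing = 1000 m / number of sleepers
Spacing = 1000 / 1621
Spacing = 0.6169 m

0.6169


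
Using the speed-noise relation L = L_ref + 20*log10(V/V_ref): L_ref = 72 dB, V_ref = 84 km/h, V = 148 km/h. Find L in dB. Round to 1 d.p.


V/V_ref = 148 / 84 = 1.761905
log10(1.761905) = 0.245982
20 * 0.245982 = 4.9196
L = 72 + 4.9196 = 76.9 dB

76.9


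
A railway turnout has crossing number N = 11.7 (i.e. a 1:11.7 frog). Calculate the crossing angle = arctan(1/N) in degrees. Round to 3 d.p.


1/N = 1/11.7 = 0.08547
angle = arctan(0.08547) = 0.085263 rad
angle = 0.085263 * 180/pi = 4.885 degrees

4.885


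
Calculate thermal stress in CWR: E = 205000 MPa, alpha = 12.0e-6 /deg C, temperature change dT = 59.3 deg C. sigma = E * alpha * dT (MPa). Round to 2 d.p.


sigma = E * alpha * dT
sigma = 205000 * 12.0e-6 * 59.3
sigma = 2.46 * 59.3
sigma = 145.88 MPa

145.88


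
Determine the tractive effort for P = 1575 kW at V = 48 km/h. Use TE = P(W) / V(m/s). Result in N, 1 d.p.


Convert: P = 1575 kW = 1575000 W
V = 48 / 3.6 = 13.3333 m/s
TE = 1575000 / 13.3333
TE = 118125.0 N

118125.0


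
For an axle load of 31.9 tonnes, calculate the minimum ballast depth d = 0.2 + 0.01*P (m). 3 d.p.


d = 0.2 + 0.01 * 31.9
d = 0.2 + 0.319
d = 0.519 m

0.519


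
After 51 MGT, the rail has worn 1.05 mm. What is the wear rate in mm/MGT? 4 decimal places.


Wear rate = total wear / cumulative tonnage
Rate = 1.05 / 51
Rate = 0.0206 mm/MGT

0.0206


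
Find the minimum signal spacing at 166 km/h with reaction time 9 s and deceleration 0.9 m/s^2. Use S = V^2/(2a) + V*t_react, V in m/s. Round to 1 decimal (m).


V = 166 / 3.6 = 46.1111 m/s
Braking distance = 46.1111^2 / (2*0.9) = 1181.2414 m
Sighting distance = 46.1111 * 9 = 415.0 m
S = 1181.2414 + 415.0 = 1596.2 m

1596.2


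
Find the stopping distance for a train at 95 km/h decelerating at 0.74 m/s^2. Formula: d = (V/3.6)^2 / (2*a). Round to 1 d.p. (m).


Convert speed: V = 95 / 3.6 = 26.3889 m/s
V^2 = 696.3735
d = 696.3735 / (2 * 0.74)
d = 696.3735 / 1.48
d = 470.5 m

470.5


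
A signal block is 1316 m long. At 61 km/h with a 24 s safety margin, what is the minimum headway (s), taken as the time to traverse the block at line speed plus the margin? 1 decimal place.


V = 61 / 3.6 = 16.9444 m/s
Block traversal time = 1316 / 16.9444 = 77.6656 s
Headway = 77.6656 + 24
Headway = 101.7 s

101.7


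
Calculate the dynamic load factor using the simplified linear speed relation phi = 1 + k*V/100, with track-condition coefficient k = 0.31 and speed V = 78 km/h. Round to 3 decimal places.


phi = 1 + k * V / 100
phi = 1 + 0.31 * 78 / 100
phi = 1 + 0.2418
phi = 1.242

1.242


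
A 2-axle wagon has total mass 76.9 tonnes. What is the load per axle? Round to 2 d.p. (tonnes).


Load per axle = total weight / number of axles
Load = 76.9 / 2
Load = 38.45 tonnes

38.45


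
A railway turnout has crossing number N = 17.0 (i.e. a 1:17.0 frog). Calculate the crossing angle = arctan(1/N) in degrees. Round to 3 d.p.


1/N = 1/17.0 = 0.058824
angle = arctan(0.058824) = 0.058756 rad
angle = 0.058756 * 180/pi = 3.366 degrees

3.366


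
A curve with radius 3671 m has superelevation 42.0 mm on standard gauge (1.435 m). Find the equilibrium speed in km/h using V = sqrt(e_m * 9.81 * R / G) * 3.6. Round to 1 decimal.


Convert cant: e = 42.0 mm = 0.0420 m
V_ms = sqrt(0.0420 * 9.81 * 3671 / 1.435)
V_ms = sqrt(1054.024683) = 32.4657 m/s
V = 32.4657 * 3.6 = 116.9 km/h

116.9


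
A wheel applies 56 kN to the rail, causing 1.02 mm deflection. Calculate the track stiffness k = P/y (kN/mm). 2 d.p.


Track stiffness k = P / y
k = 56 / 1.02
k = 54.90 kN/mm

54.90


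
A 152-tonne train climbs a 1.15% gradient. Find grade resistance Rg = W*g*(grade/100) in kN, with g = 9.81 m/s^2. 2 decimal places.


Rg = W * 9.81 * grade / 100
Rg = 152 * 9.81 * 1.15 / 100
Rg = 1491.12 * 0.0115
Rg = 17.15 kN

17.15


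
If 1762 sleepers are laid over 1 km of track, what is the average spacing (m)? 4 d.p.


Spacing = 1000 m / number of sleepers
Spacing = 1000 / 1762
Spacing = 0.5675 m

0.5675


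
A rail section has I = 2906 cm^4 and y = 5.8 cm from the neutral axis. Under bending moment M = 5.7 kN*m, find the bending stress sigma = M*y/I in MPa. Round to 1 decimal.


Convert units:
M = 5.7 kN*m = 5700000 N*mm
y = 5.8 cm = 58 mm
I = 2906 cm^4 = 29060000 mm^4
sigma = 5700000 * 58 / 29060000
sigma = 11.4 MPa

11.4


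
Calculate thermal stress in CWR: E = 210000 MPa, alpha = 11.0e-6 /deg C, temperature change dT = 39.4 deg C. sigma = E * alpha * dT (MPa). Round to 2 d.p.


sigma = E * alpha * dT
sigma = 210000 * 11.0e-6 * 39.4
sigma = 2.31 * 39.4
sigma = 91.01 MPa

91.01


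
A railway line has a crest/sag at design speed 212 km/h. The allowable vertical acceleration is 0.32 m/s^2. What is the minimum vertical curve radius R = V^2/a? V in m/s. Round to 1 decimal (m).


Convert speed: V = 212 / 3.6 = 58.8889 m/s
V^2 = 3467.9012 m^2/s^2
R_v = 3467.9012 / 0.32
R_v = 10837.2 m

10837.2


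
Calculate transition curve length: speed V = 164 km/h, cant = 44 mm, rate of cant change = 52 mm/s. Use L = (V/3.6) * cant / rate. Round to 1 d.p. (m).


Convert speed: V = 164 / 3.6 = 45.5556 m/s
L = 45.5556 * 44 / 52
L = 2004.4444 / 52
L = 38.5 m

38.5


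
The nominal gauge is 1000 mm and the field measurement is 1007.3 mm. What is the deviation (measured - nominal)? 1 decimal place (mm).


Deviation = measured - nominal
Deviation = 1007.3 - 1000
Deviation = 7.3 mm

7.3


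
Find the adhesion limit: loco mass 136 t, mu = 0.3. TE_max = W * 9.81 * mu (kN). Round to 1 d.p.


TE_max = W * g * mu
TE_max = 136 * 9.81 * 0.3
TE_max = 1334.16 * 0.3
TE_max = 400.2 kN

400.2


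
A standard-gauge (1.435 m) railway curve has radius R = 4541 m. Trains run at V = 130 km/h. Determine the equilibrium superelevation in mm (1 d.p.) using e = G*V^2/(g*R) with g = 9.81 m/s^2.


Convert speed: V = 130 / 3.6 = 36.1111 m/s
Apply formula: e = 1.435 * 36.1111^2 / (9.81 * 4541)
e = 1.435 * 1304.0123 / 44547.21
e = 0.042006 m = 42.0 mm

42.0


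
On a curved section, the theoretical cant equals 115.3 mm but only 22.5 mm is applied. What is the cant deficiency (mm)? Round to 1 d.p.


Cant deficiency = equilibrium cant - actual cant
CD = 115.3 - 22.5
CD = 92.8 mm

92.8


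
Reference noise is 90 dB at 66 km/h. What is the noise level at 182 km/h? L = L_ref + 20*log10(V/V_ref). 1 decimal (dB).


V/V_ref = 182 / 66 = 2.757576
log10(2.757576) = 0.440527
20 * 0.440527 = 8.8105
L = 90 + 8.8105 = 98.8 dB

98.8


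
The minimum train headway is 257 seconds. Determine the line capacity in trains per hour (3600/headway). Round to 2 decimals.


Capacity = 3600 / headway
Capacity = 3600 / 257
Capacity = 14.01 trains/hour

14.01


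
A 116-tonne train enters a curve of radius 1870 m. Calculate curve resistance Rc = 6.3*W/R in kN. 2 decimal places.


Rc = 6.3 * W / R
Rc = 6.3 * 116 / 1870
Rc = 730.8 / 1870
Rc = 0.39 kN

0.39


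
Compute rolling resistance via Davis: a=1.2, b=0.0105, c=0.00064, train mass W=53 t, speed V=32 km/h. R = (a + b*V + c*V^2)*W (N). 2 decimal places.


b*V = 0.0105 * 32 = 0.336
c*V^2 = 0.00064 * 1024 = 0.65536
R_per_t = 1.2 + 0.336 + 0.65536 = 2.19136 N/t
R_total = 2.19136 * 53 = 116.14 N

116.14


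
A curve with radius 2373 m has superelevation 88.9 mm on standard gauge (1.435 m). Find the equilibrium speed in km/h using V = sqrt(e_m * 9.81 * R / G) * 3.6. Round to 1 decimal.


Convert cant: e = 88.9 mm = 0.0889 m
V_ms = sqrt(0.0889 * 9.81 * 2373 / 1.435)
V_ms = sqrt(1442.170493) = 37.9759 m/s
V = 37.9759 * 3.6 = 136.7 km/h

136.7


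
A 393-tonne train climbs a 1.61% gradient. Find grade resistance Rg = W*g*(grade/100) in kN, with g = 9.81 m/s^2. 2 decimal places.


Rg = W * 9.81 * grade / 100
Rg = 393 * 9.81 * 1.61 / 100
Rg = 3855.33 * 0.0161
Rg = 62.07 kN

62.07


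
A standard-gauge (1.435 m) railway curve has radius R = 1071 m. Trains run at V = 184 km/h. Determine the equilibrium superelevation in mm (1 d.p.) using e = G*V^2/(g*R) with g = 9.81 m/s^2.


Convert speed: V = 184 / 3.6 = 51.1111 m/s
Apply formula: e = 1.435 * 51.1111^2 / (9.81 * 1071)
e = 1.435 * 2612.3457 / 10506.51
e = 0.356799 m = 356.8 mm

356.8


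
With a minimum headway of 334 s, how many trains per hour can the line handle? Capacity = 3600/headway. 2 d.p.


Capacity = 3600 / headway
Capacity = 3600 / 334
Capacity = 10.78 trains/hour

10.78


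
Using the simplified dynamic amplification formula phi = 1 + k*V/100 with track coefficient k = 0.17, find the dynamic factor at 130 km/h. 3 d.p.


phi = 1 + k * V / 100
phi = 1 + 0.17 * 130 / 100
phi = 1 + 0.221
phi = 1.221

1.221


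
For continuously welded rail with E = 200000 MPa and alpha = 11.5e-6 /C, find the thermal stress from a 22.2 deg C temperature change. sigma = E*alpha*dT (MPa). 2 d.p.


sigma = E * alpha * dT
sigma = 200000 * 11.5e-6 * 22.2
sigma = 2.3 * 22.2
sigma = 51.06 MPa

51.06


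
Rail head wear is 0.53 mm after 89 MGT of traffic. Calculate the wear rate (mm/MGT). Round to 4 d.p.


Wear rate = total wear / cumulative tonnage
Rate = 0.53 / 89
Rate = 0.0060 mm/MGT

0.0060


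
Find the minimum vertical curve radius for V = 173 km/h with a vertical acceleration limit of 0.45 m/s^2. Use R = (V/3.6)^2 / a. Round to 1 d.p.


Convert speed: V = 173 / 3.6 = 48.0556 m/s
V^2 = 2309.3364 m^2/s^2
R_v = 2309.3364 / 0.45
R_v = 5131.9 m

5131.9


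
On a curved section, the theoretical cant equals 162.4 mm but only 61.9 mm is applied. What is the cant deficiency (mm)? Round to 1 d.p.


Cant deficiency = equilibrium cant - actual cant
CD = 162.4 - 61.9
CD = 100.5 mm

100.5


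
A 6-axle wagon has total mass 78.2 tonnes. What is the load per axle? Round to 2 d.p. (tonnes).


Load per axle = total weight / number of axles
Load = 78.2 / 6
Load = 13.03 tonnes

13.03


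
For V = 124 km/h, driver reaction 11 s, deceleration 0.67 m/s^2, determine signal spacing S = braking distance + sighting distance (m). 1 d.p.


V = 124 / 3.6 = 34.4444 m/s
Braking distance = 34.4444^2 / (2*0.67) = 885.3879 m
Sighting distance = 34.4444 * 11 = 378.8889 m
S = 885.3879 + 378.8889 = 1264.3 m

1264.3


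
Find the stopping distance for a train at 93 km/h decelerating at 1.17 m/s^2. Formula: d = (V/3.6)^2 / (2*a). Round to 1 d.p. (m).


Convert speed: V = 93 / 3.6 = 25.8333 m/s
V^2 = 667.3611
d = 667.3611 / (2 * 1.17)
d = 667.3611 / 2.34
d = 285.2 m

285.2


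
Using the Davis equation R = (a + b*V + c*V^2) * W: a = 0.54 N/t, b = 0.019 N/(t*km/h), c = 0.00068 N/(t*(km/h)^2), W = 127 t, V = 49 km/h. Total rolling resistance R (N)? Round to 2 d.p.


b*V = 0.019 * 49 = 0.931
c*V^2 = 0.00068 * 2401 = 1.63268
R_per_t = 0.54 + 0.931 + 1.63268 = 3.10368 N/t
R_total = 3.10368 * 127 = 394.17 N

394.17


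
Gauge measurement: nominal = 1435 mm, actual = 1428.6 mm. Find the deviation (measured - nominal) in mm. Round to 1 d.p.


Deviation = measured - nominal
Deviation = 1428.6 - 1435
Deviation = -6.4 mm

-6.4


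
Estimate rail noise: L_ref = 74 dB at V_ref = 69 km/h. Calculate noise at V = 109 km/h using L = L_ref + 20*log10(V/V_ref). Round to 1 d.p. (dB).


V/V_ref = 109 / 69 = 1.57971
log10(1.57971) = 0.198577
20 * 0.198577 = 3.9715
L = 74 + 3.9715 = 78.0 dB

78.0


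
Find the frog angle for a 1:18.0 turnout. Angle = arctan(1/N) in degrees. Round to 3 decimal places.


1/N = 1/18.0 = 0.055556
angle = arctan(0.055556) = 0.055499 rad
angle = 0.055499 * 180/pi = 3.180 degrees

3.180


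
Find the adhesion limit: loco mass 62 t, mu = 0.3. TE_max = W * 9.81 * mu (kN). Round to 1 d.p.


TE_max = W * g * mu
TE_max = 62 * 9.81 * 0.3
TE_max = 608.22 * 0.3
TE_max = 182.5 kN

182.5


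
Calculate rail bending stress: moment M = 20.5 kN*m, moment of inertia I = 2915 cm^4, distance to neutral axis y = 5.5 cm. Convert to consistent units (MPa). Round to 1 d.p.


Convert units:
M = 20.5 kN*m = 20500000 N*mm
y = 5.5 cm = 55 mm
I = 2915 cm^4 = 29150000 mm^4
sigma = 20500000 * 55 / 29150000
sigma = 38.7 MPa

38.7


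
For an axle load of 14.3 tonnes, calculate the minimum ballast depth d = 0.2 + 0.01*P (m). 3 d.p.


d = 0.2 + 0.01 * 14.3
d = 0.2 + 0.143
d = 0.343 m

0.343


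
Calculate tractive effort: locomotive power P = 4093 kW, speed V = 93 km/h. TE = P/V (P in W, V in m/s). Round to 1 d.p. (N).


Convert: P = 4093 kW = 4093000 W
V = 93 / 3.6 = 25.8333 m/s
TE = 4093000 / 25.8333
TE = 158438.7 N

158438.7


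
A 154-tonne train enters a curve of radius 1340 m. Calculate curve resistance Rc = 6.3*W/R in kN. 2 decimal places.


Rc = 6.3 * W / R
Rc = 6.3 * 154 / 1340
Rc = 970.2 / 1340
Rc = 0.72 kN

0.72


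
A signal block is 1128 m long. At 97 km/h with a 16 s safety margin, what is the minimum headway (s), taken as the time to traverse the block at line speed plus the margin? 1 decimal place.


V = 97 / 3.6 = 26.9444 m/s
Block traversal time = 1128 / 26.9444 = 41.8639 s
Headway = 41.8639 + 16
Headway = 57.9 s

57.9


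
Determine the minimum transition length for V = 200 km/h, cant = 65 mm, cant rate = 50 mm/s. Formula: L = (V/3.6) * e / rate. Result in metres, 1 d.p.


Convert speed: V = 200 / 3.6 = 55.5556 m/s
L = 55.5556 * 65 / 50
L = 3611.1111 / 50
L = 72.2 m

72.2


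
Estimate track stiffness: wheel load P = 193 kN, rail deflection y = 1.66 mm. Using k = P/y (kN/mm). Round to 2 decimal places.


Track stiffness k = P / y
k = 193 / 1.66
k = 116.27 kN/mm

116.27


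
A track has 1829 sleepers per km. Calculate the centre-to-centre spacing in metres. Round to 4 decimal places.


Spacing = 1000 m / number of sleepers
Spacing = 1000 / 1829
Spacing = 0.5467 m

0.5467


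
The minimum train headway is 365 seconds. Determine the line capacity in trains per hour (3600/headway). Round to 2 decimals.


Capacity = 3600 / headway
Capacity = 3600 / 365
Capacity = 9.86 trains/hour

9.86


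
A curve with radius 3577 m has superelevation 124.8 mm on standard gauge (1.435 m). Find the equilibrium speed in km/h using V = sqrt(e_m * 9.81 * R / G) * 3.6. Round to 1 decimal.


Convert cant: e = 124.8 mm = 0.1248 m
V_ms = sqrt(0.1248 * 9.81 * 3577 / 1.435)
V_ms = sqrt(3051.761795) = 55.2428 m/s
V = 55.2428 * 3.6 = 198.9 km/h

198.9


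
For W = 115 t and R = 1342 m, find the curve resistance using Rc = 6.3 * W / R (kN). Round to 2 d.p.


Rc = 6.3 * W / R
Rc = 6.3 * 115 / 1342
Rc = 724.5 / 1342
Rc = 0.54 kN

0.54


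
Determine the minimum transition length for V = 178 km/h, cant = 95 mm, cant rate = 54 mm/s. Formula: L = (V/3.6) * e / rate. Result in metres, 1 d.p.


Convert speed: V = 178 / 3.6 = 49.4444 m/s
L = 49.4444 * 95 / 54
L = 4697.2222 / 54
L = 87.0 m

87.0


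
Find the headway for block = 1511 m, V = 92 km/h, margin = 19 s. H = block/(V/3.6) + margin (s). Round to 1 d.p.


V = 92 / 3.6 = 25.5556 m/s
Block traversal time = 1511 / 25.5556 = 59.1261 s
Headway = 59.1261 + 19
Headway = 78.1 s

78.1


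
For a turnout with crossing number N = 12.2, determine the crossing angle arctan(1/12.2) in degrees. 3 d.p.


1/N = 1/12.2 = 0.081967
angle = arctan(0.081967) = 0.081784 rad
angle = 0.081784 * 180/pi = 4.686 degrees

4.686


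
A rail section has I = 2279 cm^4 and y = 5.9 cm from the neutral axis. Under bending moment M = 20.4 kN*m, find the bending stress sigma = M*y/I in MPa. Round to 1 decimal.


Convert units:
M = 20.4 kN*m = 20400000 N*mm
y = 5.9 cm = 59 mm
I = 2279 cm^4 = 22790000 mm^4
sigma = 20400000 * 59 / 22790000
sigma = 52.8 MPa

52.8


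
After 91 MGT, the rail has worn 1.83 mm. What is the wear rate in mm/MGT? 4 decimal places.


Wear rate = total wear / cumulative tonnage
Rate = 1.83 / 91
Rate = 0.0201 mm/MGT

0.0201


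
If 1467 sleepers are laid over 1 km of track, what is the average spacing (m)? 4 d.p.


Spacing = 1000 m / number of sleepers
Spacing = 1000 / 1467
Spacing = 0.6817 m

0.6817


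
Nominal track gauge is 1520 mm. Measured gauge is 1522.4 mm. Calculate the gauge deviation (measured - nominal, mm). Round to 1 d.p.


Deviation = measured - nominal
Deviation = 1522.4 - 1520
Deviation = 2.4 mm

2.4


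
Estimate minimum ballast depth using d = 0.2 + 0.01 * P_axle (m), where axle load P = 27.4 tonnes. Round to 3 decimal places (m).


d = 0.2 + 0.01 * 27.4
d = 0.2 + 0.274
d = 0.474 m

0.474


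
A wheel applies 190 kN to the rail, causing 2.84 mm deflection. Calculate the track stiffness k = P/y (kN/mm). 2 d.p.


Track stiffness k = P / y
k = 190 / 2.84
k = 66.90 kN/mm

66.90


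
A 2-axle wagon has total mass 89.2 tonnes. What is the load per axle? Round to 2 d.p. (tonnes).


Load per axle = total weight / number of axles
Load = 89.2 / 2
Load = 44.60 tonnes

44.60


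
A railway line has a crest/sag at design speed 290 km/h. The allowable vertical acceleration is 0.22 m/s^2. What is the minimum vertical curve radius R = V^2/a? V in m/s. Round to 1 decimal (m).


Convert speed: V = 290 / 3.6 = 80.5556 m/s
V^2 = 6489.1975 m^2/s^2
R_v = 6489.1975 / 0.22
R_v = 29496.4 m

29496.4


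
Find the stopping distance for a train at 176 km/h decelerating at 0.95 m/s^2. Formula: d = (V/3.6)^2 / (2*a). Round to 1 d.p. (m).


Convert speed: V = 176 / 3.6 = 48.8889 m/s
V^2 = 2390.1235
d = 2390.1235 / (2 * 0.95)
d = 2390.1235 / 1.9
d = 1258.0 m

1258.0
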